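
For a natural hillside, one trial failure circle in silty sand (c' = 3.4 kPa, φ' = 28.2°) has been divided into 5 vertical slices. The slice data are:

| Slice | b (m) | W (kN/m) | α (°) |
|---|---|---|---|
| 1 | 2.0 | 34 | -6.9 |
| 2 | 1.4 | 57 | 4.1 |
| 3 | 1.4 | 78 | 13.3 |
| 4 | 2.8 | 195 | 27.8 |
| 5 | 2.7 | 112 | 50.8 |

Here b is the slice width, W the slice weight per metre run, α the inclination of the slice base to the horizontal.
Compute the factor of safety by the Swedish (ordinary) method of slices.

Ordinary method of slices: FS = Σ[c'·Δl_i + (W_i cosα_i)·tanφ'] / Σ W_i sinα_i, with Δl_i = b_i / cosα_i.
Slice 1: Δl = 2.0/cos(-6.9°) = 2.015 m; N'_1 = 34·cos(-6.9°) = 33.8; c'Δl = 6.85; W sinα = -4.1
Slice 2: Δl = 1.4/cos4.1° = 1.404 m; N'_2 = 57·cos4.1° = 56.9; c'Δl = 4.77; W sinα = 4.1
Slice 3: Δl = 1.4/cos13.3° = 1.439 m; N'_3 = 78·cos13.3° = 75.9; c'Δl = 4.89; W sinα = 17.9
Slice 4: Δl = 2.8/cos27.8° = 3.165 m; N'_4 = 195·cos27.8° = 172.5; c'Δl = 10.76; W sinα = 90.9
Slice 5: Δl = 2.7/cos50.8° = 4.272 m; N'_5 = 112·cos50.8° = 70.8; c'Δl = 14.52; W sinα = 86.8
Σc'Δl = 41.8 kN/m; ΣN' = 409.8 kN/m; ΣW sinα = 195.7 kN/m
Resisting = 41.8 + 409.8·tan28.2° = 41.8 + 219.7 = 261.5 kN/m
FS = 261.5 / 195.7 = 1.337

FS = 1.34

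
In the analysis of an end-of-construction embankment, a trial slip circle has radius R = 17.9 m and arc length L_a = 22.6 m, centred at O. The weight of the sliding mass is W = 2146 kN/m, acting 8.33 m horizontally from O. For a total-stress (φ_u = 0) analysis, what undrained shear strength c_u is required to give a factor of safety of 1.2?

FS = c_u·L_a·R / (W·d), so c_u = FS·W·d / (L_a·R).
c_u = 1.2·2146·8.33 / (22.60·17.9) = 21451.4 / 404.54 = 53.03 kPa

c_u = 53.0 kPa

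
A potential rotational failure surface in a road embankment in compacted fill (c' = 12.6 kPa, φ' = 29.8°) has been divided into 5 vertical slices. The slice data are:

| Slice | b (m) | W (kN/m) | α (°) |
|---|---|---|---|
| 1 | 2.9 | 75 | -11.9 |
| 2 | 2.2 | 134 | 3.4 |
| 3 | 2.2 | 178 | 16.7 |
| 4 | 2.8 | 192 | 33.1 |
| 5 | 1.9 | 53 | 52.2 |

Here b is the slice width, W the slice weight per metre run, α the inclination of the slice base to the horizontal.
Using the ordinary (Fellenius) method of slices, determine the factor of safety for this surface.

Ordinary method of slices: FS = Σ[c'·Δl_i + (W_i cosα_i)·tanφ'] / Σ W_i sinα_i, with Δl_i = b_i / cosα_i.
Slice 1: Δl = 2.9/cos(-11.9°) = 2.964 m; N'_1 = 75·cos(-11.9°) = 73.4; c'Δl = 37.34; W sinα = -15.5
Slice 2: Δl = 2.2/cos3.4° = 2.204 m; N'_2 = 134·cos3.4° = 133.8; c'Δl = 27.77; W sinα = 7.9
Slice 3: Δl = 2.2/cos16.7° = 2.297 m; N'_3 = 178·cos16.7° = 170.5; c'Δl = 28.94; W sinα = 51.2
Slice 4: Δl = 2.8/cos33.1° = 3.342 m; N'_4 = 192·cos33.1° = 160.8; c'Δl = 42.11; W sinα = 104.9
Slice 5: Δl = 1.9/cos52.2° = 3.100 m; N'_5 = 53·cos52.2° = 32.5; c'Δl = 39.06; W sinα = 41.9
Σc'Δl = 175.2 kN/m; ΣN' = 571.0 kN/m; ΣW sinα = 190.4 kN/m
Resisting = 175.2 + 571.0·tan29.8° = 175.2 + 327.0 = 502.2 kN/m
FS = 502.2 / 190.4 = 2.638

FS = 2.64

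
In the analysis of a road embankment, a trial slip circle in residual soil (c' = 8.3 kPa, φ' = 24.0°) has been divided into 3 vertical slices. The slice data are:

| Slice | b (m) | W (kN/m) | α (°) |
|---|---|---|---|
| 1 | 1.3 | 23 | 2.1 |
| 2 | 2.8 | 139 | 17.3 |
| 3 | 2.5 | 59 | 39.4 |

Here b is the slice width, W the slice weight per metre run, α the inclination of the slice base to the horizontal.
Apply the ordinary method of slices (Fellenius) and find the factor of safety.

FS = 1.90

Ordinary method of slices: FS = Σ[c'·Δl_i + (W_i cosα_i)·tanφ'] / Σ W_i sinα_i, with Δl_i = b_i / cosα_i.
Slice 1: Δl = 1.3/cos2.1° = 1.301 m; N'_1 = 23·cos2.1° = 23.0; c'Δl = 10.80; W sinα = 0.8
Slice 2: Δl = 2.8/cos17.3° = 2.933 m; N'_2 = 139·cos17.3° = 132.7; c'Δl = 24.34; W sinα = 41.3
Slice 3: Δl = 2.5/cos39.4° = 3.235 m; N'_3 = 59·cos39.4° = 45.6; c'Δl = 26.85; W sinα = 37.4
Σc'Δl = 62.0 kN/m; ΣN' = 201.3 kN/m; ΣW sinα = 79.6 kN/m
Resisting = 62.0 + 201.3·tan24.0° = 62.0 + 89.6 = 151.6 kN/m
FS = 151.6 / 79.6 = 1.904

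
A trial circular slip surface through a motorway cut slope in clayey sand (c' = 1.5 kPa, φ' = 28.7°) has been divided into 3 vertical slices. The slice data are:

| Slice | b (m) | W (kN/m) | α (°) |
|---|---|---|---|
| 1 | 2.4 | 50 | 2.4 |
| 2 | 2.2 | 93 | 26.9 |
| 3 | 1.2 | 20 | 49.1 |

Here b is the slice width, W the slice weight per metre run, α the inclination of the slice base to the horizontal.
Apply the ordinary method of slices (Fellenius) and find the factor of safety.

Ordinary method of slices: FS = Σ[c'·Δl_i + (W_i cosα_i)·tanφ'] / Σ W_i sinα_i, with Δl_i = b_i / cosα_i.
Slice 1: Δl = 2.4/cos2.4° = 2.402 m; N'_1 = 50·cos2.4° = 50.0; c'Δl = 3.60; W sinα = 2.1
Slice 2: Δl = 2.2/cos26.9° = 2.467 m; N'_2 = 93·cos26.9° = 82.9; c'Δl = 3.70; W sinα = 42.1
Slice 3: Δl = 1.2/cos49.1° = 1.833 m; N'_3 = 20·cos49.1° = 13.1; c'Δl = 2.75; W sinα = 15.1
Σc'Δl = 10.1 kN/m; ΣN' = 146.0 kN/m; ΣW sinα = 59.3 kN/m
Resisting = 10.1 + 146.0·tan28.7° = 10.1 + 79.9 = 90.0 kN/m
FS = 90.0 / 59.3 = 1.518

FS = 1.52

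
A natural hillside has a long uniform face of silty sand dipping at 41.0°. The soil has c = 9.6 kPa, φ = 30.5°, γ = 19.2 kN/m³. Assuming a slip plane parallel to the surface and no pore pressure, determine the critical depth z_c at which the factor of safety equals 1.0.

Setting FS = 1.00 in FS = [c + γz cos²β tanφ] / [γz sinβ cosβ] and solving for z:
z = c / [γ cosβ (FS·sinβ − cosβ·tanφ)]
  = 9.6 / [19.2·cos41.0°·(1.00·sin41.0° − cos41.0°·tan30.5°)]
  = 9.6 / [19.2·0.7547·(1.00·0.6561 − 0.7547·0.5890)]
  = 9.6 / 3.0647 = 3.132 m

z_c = 3.13 m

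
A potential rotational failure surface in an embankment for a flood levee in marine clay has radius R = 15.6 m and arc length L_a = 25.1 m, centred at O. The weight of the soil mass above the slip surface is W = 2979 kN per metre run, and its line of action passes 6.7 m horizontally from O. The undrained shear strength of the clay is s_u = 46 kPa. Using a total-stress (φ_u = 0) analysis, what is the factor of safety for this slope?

FS = 0.90

Taking moments about the centre O, the resisting moment is provided by the undrained shear strength acting along the arc:
M_R = s_u·L_a·R = 46·25.10·15.6 = 18011.8 kN·m/m
M_D = W·d = 2979·6.7 = 19959.3 kN·m/m
FS = M_R / M_D = 18011.8 / 19959.3 = 0.902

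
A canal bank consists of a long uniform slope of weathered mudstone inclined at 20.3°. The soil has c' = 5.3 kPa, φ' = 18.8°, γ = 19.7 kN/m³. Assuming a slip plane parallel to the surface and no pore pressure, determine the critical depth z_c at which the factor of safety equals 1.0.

Setting FS = 1.00 in FS = [c' + γz cos²β tanφ'] / [γz sinβ cosβ] and solving for z:
z = c' / [γ cosβ (FS·sinβ − cosβ·tanφ')]
  = 5.3 / [19.7·cos20.3°·(1.00·sin20.3° − cos20.3°·tan18.8°)]
  = 5.3 / [19.7·0.9379·(1.00·0.3469 − 0.9379·0.3404)]
  = 5.3 / 0.5109 = 10.374 m

z_c = 10.37 m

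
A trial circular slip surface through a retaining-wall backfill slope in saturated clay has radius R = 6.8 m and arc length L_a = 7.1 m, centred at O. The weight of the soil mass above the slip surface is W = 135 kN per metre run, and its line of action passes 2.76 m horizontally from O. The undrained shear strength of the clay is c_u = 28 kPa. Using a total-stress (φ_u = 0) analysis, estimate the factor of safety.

FS = 3.63

Taking moments about the centre O, the resisting moment is provided by the undrained shear strength acting along the arc:
M_R = c_u·L_a·R = 28·7.10·6.8 = 1351.8 kN·m/m
M_D = W·d = 135·2.76 = 372.6 kN·m/m
FS = M_R / M_D = 1351.8 / 372.6 = 3.628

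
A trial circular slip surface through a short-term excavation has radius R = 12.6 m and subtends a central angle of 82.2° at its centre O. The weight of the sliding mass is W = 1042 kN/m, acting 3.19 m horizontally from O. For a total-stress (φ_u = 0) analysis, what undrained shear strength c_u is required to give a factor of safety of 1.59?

FS = c_u·L_a·R / (W·d), so c_u = FS·W·d / (L_a·R).
Arc length L_a = R·θ = 12.6·(82.2°·π/180) = 12.6·1.4347 = 18.08 m
c_u = 1.59·1042·3.19 / (18.08·12.6) = 5285.1 / 227.77 = 23.20 kPa

c_u = 23.2 kPa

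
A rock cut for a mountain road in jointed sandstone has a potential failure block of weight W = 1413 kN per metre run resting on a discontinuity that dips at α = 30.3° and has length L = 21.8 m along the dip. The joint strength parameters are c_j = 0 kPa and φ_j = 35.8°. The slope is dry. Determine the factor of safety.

Resolving the block weight along and normal to the plane and applying the Mohr–Coulomb strength on the joint:
N' = W cosα = 1413·cos30.3° = 1220.0 kN/m
Driving force T = W sinα = 1413·sin30.3° = 712.9 kN/m
Resisting force R = c_j·L + N'·tanφ_j = 0·21.8 + 1220.0·tan35.8° = 0.0 + 879.9 = 879.9 kN/m
FS = R / T = 879.9 / 712.9 = 1.234

FS = 1.23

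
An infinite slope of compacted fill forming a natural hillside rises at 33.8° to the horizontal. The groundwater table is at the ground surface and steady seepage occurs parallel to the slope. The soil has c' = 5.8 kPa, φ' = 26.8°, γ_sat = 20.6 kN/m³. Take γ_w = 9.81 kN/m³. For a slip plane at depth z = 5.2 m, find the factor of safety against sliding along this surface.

With seepage parallel to the slope and the water table at the surface, the effective normal stress on the slip plane uses the buoyant unit weight γ' = γ_sat − γ_w while the driving shear stress uses γ_sat:
FS = [c' + γ' z cos²β tanφ'] / [γ_sat z sinβ cosβ]
γ' = 20.6 − 9.81 = 10.79 kN/m³
Numerator = 5.8 + 10.79·5.2·cos²33.8°·tan26.8° = 5.8 + 10.79·5.2·0.6905·0.5051 = 25.371 kPa
Denominator = 20.6·5.2·sin33.8°·cos33.8° = 20.6·5.2·0.5563·0.8310 = 49.519 kPa
FS = 25.371 / 49.519 = 0.512

FS = 0.51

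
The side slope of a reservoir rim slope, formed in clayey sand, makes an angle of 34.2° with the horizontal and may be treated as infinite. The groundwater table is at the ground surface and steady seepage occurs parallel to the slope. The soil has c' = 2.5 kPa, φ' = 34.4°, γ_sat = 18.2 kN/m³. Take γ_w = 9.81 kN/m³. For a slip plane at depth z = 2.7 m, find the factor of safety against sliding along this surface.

With seepage parallel to the slope and the water table at the surface, the effective normal stress on the slip plane uses the buoyant unit weight γ' = γ_sat − γ_w while the driving shear stress uses γ_sat:
FS = [c' + γ' z cos²β tanφ'] / [γ_sat z sinβ cosβ]
γ' = 18.2 − 9.81 = 8.39 kN/m³
Numerator = 2.5 + 8.39·2.7·cos²34.2°·tan34.4° = 2.5 + 8.39·2.7·0.6841·0.6847 = 13.110 kPa
Denominator = 18.2·2.7·sin34.2°·cos34.2° = 18.2·2.7·0.5621·0.8271 = 22.845 kPa
FS = 13.110 / 22.845 = 0.574

FS = 0.57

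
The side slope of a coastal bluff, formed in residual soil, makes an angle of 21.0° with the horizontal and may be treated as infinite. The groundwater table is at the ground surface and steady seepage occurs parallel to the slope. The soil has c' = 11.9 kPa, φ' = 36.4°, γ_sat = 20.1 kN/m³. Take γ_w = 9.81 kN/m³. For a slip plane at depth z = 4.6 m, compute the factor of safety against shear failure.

With seepage parallel to the slope and the water table at the surface, the effective normal stress on the slip plane uses the buoyant unit weight γ' = γ_sat − γ_w while the driving shear stress uses γ_sat:
FS = [c' + γ' z cos²β tanφ'] / [γ_sat z sinβ cosβ]
γ' = 20.1 − 9.81 = 10.29 kN/m³
Numerator = 11.9 + 10.29·4.6·cos²21.0°·tan36.4° = 11.9 + 10.29·4.6·0.8716·0.7373 = 42.316 kPa
Denominator = 20.1·4.6·sin21.0°·cos21.0° = 20.1·4.6·0.3584·0.9336 = 30.934 kPa
FS = 42.316 / 30.934 = 1.368

FS = 1.37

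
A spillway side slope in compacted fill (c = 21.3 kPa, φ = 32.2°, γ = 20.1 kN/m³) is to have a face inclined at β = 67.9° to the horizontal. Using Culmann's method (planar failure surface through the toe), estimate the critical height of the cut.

Culmann's analysis gives the critical failure plane at α_cr = (β + φ)/2 = (67.9 + 32.2)/2 = 50.1°, and the critical height
H_c = (4c/γ) · sinβ cosφ / [1 − cos(β − φ)]
    = (4·21.3/20.1) · sin67.9°·cos32.2° / [1 − cos(35.7°)]
    = 4.239 · 0.9265·0.8462 / [1 − 0.8121]
    = 4.239 · 0.7840 / 0.1879
    = 17.69 m

H_c = 17.69 m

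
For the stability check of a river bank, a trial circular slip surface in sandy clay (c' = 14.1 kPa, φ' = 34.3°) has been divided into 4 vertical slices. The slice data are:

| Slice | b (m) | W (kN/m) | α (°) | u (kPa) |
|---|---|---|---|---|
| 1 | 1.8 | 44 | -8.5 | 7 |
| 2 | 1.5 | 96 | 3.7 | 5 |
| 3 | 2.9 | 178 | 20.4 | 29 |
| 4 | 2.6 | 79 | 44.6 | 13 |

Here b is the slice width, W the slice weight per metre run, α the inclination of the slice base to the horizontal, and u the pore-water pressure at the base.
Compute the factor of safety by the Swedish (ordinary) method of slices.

FS = 2.40

Ordinary method of slices: FS = Σ[c'·Δl_i + (W_i cosα_i − u_i·Δl_i)·tanφ'] / Σ W_i sinα_i, with Δl_i = b_i / cosα_i.
Slice 1: Δl = 1.8/cos(-8.5°) = 1.820 m; N'_1 = 44·cos(-8.5°) − 7·1.820 = 30.8; c'Δl = 25.66; W sinα = -6.5
Slice 2: Δl = 1.5/cos3.7° = 1.503 m; N'_2 = 96·cos3.7° − 5·1.503 = 88.3; c'Δl = 21.19; W sinα = 6.2
Slice 3: Δl = 2.9/cos20.4° = 3.094 m; N'_3 = 178·cos20.4° − 29·3.094 = 77.1; c'Δl = 43.63; W sinα = 62.0
Slice 4: Δl = 2.6/cos44.6° = 3.652 m; N'_4 = 79·cos44.6° − 13·3.652 = 8.8; c'Δl = 51.49; W sinα = 55.5
Σc'Δl = 142.0 kN/m; ΣN' = 204.9 kN/m; ΣW sinα = 117.2 kN/m
Resisting = 142.0 + 204.9·tan34.3° = 142.0 + 139.8 = 281.8 kN/m
FS = 281.8 / 117.2 = 2.404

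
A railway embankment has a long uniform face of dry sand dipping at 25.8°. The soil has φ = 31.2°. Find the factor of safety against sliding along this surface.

FS = 1.25

For a dry cohesionless infinite slope the factor of safety is FS = tanφ / tanβ.
FS = tan31.2° / tan25.8° = 0.6056 / 0.4834 = 1.253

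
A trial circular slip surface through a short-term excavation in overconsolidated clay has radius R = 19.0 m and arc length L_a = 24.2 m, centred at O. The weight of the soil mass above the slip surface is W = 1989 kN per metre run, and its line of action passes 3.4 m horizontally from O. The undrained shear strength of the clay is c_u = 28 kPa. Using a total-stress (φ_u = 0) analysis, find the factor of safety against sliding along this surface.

FS = 1.90

Taking moments about the centre O, the resisting moment is provided by the undrained shear strength acting along the arc:
M_R = c_u·L_a·R = 28·24.20·19.0 = 12874.4 kN·m/m
M_D = W·d = 1989·3.4 = 6762.6 kN·m/m
FS = M_R / M_D = 12874.4 / 6762.6 = 1.904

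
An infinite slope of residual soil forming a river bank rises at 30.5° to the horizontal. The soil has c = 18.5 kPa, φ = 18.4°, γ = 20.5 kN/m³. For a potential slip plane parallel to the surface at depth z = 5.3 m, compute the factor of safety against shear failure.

FS = 0.95

For an infinite slope with a slip plane parallel to the surface (no pore pressure): FS = [c + γz cos²β tanφ] / [γz sinβ cosβ].
γz = 20.5·5.3 = 108.65 kN/m²
Numerator = 18.5 + 108.65·cos²30.5°·tan18.4° = 18.5 + 108.65·0.7424·0.3327 = 45.333 kPa
Denominator = 108.65·sin30.5°·cos30.5° = 108.65·0.5075·0.8616 = 47.514 kPa
FS = 45.333 / 47.514 = 0.954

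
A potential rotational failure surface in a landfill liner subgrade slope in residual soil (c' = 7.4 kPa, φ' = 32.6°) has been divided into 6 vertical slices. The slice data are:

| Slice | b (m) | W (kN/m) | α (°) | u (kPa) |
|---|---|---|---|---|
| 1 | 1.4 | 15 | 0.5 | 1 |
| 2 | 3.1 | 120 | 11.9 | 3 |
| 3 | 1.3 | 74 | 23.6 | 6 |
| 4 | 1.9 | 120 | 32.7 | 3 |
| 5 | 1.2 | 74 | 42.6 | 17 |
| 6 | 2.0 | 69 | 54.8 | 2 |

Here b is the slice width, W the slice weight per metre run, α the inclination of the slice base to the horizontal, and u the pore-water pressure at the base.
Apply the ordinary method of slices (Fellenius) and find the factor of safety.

Ordinary method of slices: FS = Σ[c'·Δl_i + (W_i cosα_i − u_i·Δl_i)·tanφ'] / Σ W_i sinα_i, with Δl_i = b_i / cosα_i.
Slice 1: Δl = 1.4/cos0.5° = 1.400 m; N'_1 = 15·cos0.5° − 1·1.400 = 13.6; c'Δl = 10.36; W sinα = 0.1
Slice 2: Δl = 3.1/cos11.9° = 3.168 m; N'_2 = 120·cos11.9° − 3·3.168 = 107.9; c'Δl = 23.44; W sinα = 24.7
Slice 3: Δl = 1.3/cos23.6° = 1.419 m; N'_3 = 74·cos23.6° − 6·1.419 = 59.3; c'Δl = 10.50; W sinα = 29.6
Slice 4: Δl = 1.9/cos32.7° = 2.258 m; N'_4 = 120·cos32.7° − 3·2.258 = 94.2; c'Δl = 16.71; W sinα = 64.8
Slice 5: Δl = 1.2/cos42.6° = 1.630 m; N'_5 = 74·cos42.6° − 17·1.630 = 26.8; c'Δl = 12.06; W sinα = 50.1
Slice 6: Δl = 2.0/cos54.8° = 3.470 m; N'_6 = 69·cos54.8° − 2·3.470 = 32.8; c'Δl = 25.68; W sinα = 56.4
Σc'Δl = 98.7 kN/m; ΣN' = 334.6 kN/m; ΣW sinα = 225.8 kN/m
Resisting = 98.7 + 334.6·tan32.6° = 98.7 + 214.0 = 312.7 kN/m
FS = 312.7 / 225.8 = 1.385

FS = 1.39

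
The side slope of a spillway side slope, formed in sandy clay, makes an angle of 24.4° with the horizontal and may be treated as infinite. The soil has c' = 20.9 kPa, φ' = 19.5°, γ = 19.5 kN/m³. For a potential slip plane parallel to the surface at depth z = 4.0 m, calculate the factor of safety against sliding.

FS = 1.49

For an infinite slope with a slip plane parallel to the surface (no pore pressure): FS = [c' + γz cos²β tanφ'] / [γz sinβ cosβ].
γz = 19.5·4.0 = 78.00 kN/m²
Numerator = 20.9 + 78.00·cos²24.4°·tan19.5° = 20.9 + 78.00·0.8293·0.3541 = 43.808 kPa
Denominator = 78.00·sin24.4°·cos24.4° = 78.00·0.4131·0.9107 = 29.344 kPa
FS = 43.808 / 29.344 = 1.493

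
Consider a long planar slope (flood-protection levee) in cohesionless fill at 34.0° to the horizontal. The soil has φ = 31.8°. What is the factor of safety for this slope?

FS = 0.92

For a dry cohesionless infinite slope the factor of safety is FS = tanφ / tanβ.
FS = tan31.8° / tan34.0° = 0.6200 / 0.6745 = 0.919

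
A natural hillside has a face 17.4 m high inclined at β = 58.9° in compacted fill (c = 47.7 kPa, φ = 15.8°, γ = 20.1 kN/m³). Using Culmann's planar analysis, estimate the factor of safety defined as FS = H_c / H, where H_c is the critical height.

H_c = (4c/γ) · sinβ cosφ / [1 − cos(β − φ)]
    = (4·47.7/20.1) · sin58.9°·cos15.8° / [1 − cos43.1°]
    = 9.493 · 0.8239 / 0.2698 = 28.98 m
FS = H_c / H = 28.98 / 17.4 = 1.666

FS = 1.67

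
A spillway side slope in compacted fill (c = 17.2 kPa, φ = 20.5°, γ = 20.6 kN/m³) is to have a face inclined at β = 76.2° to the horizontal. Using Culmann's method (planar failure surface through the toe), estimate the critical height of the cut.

Culmann's analysis gives the critical failure plane at α_cr = (β + φ)/2 = (76.2 + 20.5)/2 = 48.4°, and the critical height
H_c = (4c/γ) · sinβ cosφ / [1 − cos(β − φ)]
    = (4·17.2/20.6) · sin76.2°·cos20.5° / [1 − cos(55.7°)]
    = 3.340 · 0.9711·0.9367 / [1 − 0.5635]
    = 3.340 · 0.9096 / 0.4365
    = 6.96 m

H_c = 6.96 m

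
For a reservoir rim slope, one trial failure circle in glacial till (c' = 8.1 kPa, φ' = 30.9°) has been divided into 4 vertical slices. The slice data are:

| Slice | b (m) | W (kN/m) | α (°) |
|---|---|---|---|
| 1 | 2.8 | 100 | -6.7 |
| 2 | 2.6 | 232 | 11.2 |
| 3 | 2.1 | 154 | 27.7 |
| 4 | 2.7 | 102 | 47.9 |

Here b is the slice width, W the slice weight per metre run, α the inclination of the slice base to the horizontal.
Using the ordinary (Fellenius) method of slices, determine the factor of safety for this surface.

Ordinary method of slices: FS = Σ[c'·Δl_i + (W_i cosα_i)·tanφ'] / Σ W_i sinα_i, with Δl_i = b_i / cosα_i.
Slice 1: Δl = 2.8/cos(-6.7°) = 2.819 m; N'_1 = 100·cos(-6.7°) = 99.3; c'Δl = 22.84; W sinα = -11.7
Slice 2: Δl = 2.6/cos11.2° = 2.650 m; N'_2 = 232·cos11.2° = 227.6; c'Δl = 21.47; W sinα = 45.1
Slice 3: Δl = 2.1/cos27.7° = 2.372 m; N'_3 = 154·cos27.7° = 136.4; c'Δl = 19.21; W sinα = 71.6
Slice 4: Δl = 2.7/cos47.9° = 4.027 m; N'_4 = 102·cos47.9° = 68.4; c'Δl = 32.62; W sinα = 75.7
Σc'Δl = 96.1 kN/m; ΣN' = 531.6 kN/m; ΣW sinα = 180.7 kN/m
Resisting = 96.1 + 531.6·tan30.9° = 96.1 + 318.2 = 414.3 kN/m
FS = 414.3 / 180.7 = 2.293

FS = 2.29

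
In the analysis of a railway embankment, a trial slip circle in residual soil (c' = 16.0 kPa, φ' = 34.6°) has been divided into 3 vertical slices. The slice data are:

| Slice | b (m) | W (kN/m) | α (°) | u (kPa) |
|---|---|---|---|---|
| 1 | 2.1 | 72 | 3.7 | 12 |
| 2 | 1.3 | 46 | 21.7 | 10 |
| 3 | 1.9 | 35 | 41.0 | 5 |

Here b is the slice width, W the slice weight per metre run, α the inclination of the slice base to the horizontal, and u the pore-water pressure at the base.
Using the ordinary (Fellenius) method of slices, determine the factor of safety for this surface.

Ordinary method of slices: FS = Σ[c'·Δl_i + (W_i cosα_i − u_i·Δl_i)·tanφ'] / Σ W_i sinα_i, with Δl_i = b_i / cosα_i.
Slice 1: Δl = 2.1/cos3.7° = 2.104 m; N'_1 = 72·cos3.7° − 12·2.104 = 46.6; c'Δl = 33.67; W sinα = 4.6
Slice 2: Δl = 1.3/cos21.7° = 1.399 m; N'_2 = 46·cos21.7° − 10·1.399 = 28.7; c'Δl = 22.39; W sinα = 17.0
Slice 3: Δl = 1.9/cos41.0° = 2.518 m; N'_3 = 35·cos41.0° − 5·2.518 = 13.8; c'Δl = 40.28; W sinα = 23.0
Σc'Δl = 96.3 kN/m; ΣN' = 89.2 kN/m; ΣW sinα = 44.6 kN/m
Resisting = 96.3 + 89.2·tan34.6° = 96.3 + 61.5 = 157.9 kN/m
FS = 157.9 / 44.6 = 3.538

FS = 3.54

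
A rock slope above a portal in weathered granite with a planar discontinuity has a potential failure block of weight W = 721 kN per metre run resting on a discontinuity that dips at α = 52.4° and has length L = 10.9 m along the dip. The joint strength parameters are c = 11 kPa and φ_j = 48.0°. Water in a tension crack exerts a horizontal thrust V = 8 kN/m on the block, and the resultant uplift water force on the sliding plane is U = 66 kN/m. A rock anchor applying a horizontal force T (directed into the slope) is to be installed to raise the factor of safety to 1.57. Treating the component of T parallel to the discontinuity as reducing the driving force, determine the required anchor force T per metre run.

Resolving forces along and normal to the sliding plane, with the horizontal anchor force T adding T·sinα to the effective normal force and T·cosα acting up the plane against the driving force:
FS = [cL + (W cosα − U − V sinα + T sinα) tanφ_j] / [W sinα + V cosα − T cosα]
Without the anchor: N' = 367.6 kN/m, driving T_d = 576.1 kN/m, resisting R = 11·10.9 + 367.6·tan48.0° = 528.1 kN/m, FS = 0.92.
Setting FS = 1.57 and solving for T:
1.57·(576.1 − T cos52.4°) = 528.1 + T sin52.4°·tan48.0°
T·(sin52.4°·tan48.0° + 1.57·cos52.4°) = 1.57·576.1 − 528.1
T·(0.7923·1.1106 + 1.57·0.6101) = 904.5 − 528.1 = 376.4
T·1.8379 = 376.4
T = 204.8 kN/m

T = 205 kN/m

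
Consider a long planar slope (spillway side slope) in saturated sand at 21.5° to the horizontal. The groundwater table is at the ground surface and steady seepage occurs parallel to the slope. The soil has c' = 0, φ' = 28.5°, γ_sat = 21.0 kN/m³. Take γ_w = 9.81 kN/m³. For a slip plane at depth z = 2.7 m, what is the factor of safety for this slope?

With seepage parallel to the slope and the water table at the surface, the effective normal stress on the slip plane uses the buoyant unit weight γ' = γ_sat − γ_w while the driving shear stress uses γ_sat:
FS = [c' + γ' z cos²β tanφ'] / [γ_sat z sinβ cosβ]
(For c' = 0 this reduces to FS = (γ'/γ_sat)·tanφ'/tanβ.)
γ' = 21.0 − 9.81 = 11.19 kN/m³
Numerator = 0.0 + 11.19·2.7·cos²21.5°·tan28.5° = 0.0 + 11.19·2.7·0.8657·0.5430 = 14.201 kPa
Denominator = 21.0·2.7·sin21.5°·cos21.5° = 21.0·2.7·0.3665·0.9304 = 19.335 kPa
FS = 14.201 / 19.335 = 0.734

FS = 0.73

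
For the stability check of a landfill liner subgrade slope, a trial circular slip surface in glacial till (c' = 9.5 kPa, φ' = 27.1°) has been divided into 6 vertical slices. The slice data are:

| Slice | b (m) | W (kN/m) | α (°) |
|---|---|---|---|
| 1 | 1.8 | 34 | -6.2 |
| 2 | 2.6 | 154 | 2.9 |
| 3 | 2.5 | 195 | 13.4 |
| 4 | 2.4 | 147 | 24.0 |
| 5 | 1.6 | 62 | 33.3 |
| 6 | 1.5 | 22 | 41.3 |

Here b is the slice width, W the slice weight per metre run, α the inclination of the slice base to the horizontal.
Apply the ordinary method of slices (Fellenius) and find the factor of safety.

FS = 2.70

Ordinary method of slices: FS = Σ[c'·Δl_i + (W_i cosα_i)·tanφ'] / Σ W_i sinα_i, with Δl_i = b_i / cosα_i.
Slice 1: Δl = 1.8/cos(-6.2°) = 1.811 m; N'_1 = 34·cos(-6.2°) = 33.8; c'Δl = 17.20; W sinα = -3.7
Slice 2: Δl = 2.6/cos2.9° = 2.603 m; N'_2 = 154·cos2.9° = 153.8; c'Δl = 24.73; W sinα = 7.8
Slice 3: Δl = 2.5/cos13.4° = 2.570 m; N'_3 = 195·cos13.4° = 189.7; c'Δl = 24.41; W sinα = 45.2
Slice 4: Δl = 2.4/cos24.0° = 2.627 m; N'_4 = 147·cos24.0° = 134.3; c'Δl = 24.96; W sinα = 59.8
Slice 5: Δl = 1.6/cos33.3° = 1.914 m; N'_5 = 62·cos33.3° = 51.8; c'Δl = 18.19; W sinα = 34.0
Slice 6: Δl = 1.5/cos41.3° = 1.997 m; N'_6 = 22·cos41.3° = 16.5; c'Δl = 18.97; W sinα = 14.5
Σc'Δl = 128.5 kN/m; ΣN' = 579.9 kN/m; ΣW sinα = 157.7 kN/m
Resisting = 128.5 + 579.9·tan27.1° = 128.5 + 296.8 = 425.2 kN/m
FS = 425.2 / 157.7 = 2.697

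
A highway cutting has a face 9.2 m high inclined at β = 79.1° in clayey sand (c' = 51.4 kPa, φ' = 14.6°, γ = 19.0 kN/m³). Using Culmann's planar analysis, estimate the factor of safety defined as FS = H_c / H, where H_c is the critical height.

H_c = (4c'/γ) · sinβ cosφ' / [1 − cos(β − φ')]
    = (4·51.4/19.0) · sin79.1°·cos14.6° / [1 − cos64.5°]
    = 10.821 · 0.9503 / 0.5695 = 18.06 m
FS = H_c / H = 18.06 / 9.2 = 1.963

FS = 1.96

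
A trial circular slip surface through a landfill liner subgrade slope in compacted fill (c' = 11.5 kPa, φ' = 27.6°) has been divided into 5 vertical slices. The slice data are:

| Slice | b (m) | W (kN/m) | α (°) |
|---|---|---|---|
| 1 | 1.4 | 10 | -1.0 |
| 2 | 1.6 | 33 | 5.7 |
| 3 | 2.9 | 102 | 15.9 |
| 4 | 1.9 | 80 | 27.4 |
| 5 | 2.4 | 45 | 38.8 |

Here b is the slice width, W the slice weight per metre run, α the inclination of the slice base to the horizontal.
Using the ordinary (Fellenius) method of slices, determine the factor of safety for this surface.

Ordinary method of slices: FS = Σ[c'·Δl_i + (W_i cosα_i)·tanφ'] / Σ W_i sinα_i, with Δl_i = b_i / cosα_i.
Slice 1: Δl = 1.4/cos(-1.0°) = 1.400 m; N'_1 = 10·cos(-1.0°) = 10.0; c'Δl = 16.10; W sinα = -0.2
Slice 2: Δl = 1.6/cos5.7° = 1.608 m; N'_2 = 33·cos5.7° = 32.8; c'Δl = 18.49; W sinα = 3.3
Slice 3: Δl = 2.9/cos15.9° = 3.015 m; N'_3 = 102·cos15.9° = 98.1; c'Δl = 34.68; W sinα = 27.9
Slice 4: Δl = 1.9/cos27.4° = 2.140 m; N'_4 = 80·cos27.4° = 71.0; c'Δl = 24.61; W sinα = 36.8
Slice 5: Δl = 2.4/cos38.8° = 3.080 m; N'_5 = 45·cos38.8° = 35.1; c'Δl = 35.41; W sinα = 28.2
Σc'Δl = 129.3 kN/m; ΣN' = 247.0 kN/m; ΣW sinα = 96.1 kN/m
Resisting = 129.3 + 247.0·tan27.6° = 129.3 + 129.1 = 258.4 kN/m
FS = 258.4 / 96.1 = 2.690

FS = 2.69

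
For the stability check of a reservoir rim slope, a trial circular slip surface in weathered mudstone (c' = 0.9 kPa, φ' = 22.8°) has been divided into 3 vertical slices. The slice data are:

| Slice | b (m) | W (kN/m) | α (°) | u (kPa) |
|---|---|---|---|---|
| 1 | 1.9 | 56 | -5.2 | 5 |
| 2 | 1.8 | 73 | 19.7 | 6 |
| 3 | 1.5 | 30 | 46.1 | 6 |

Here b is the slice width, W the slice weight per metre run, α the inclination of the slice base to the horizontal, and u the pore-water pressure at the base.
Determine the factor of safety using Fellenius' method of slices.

Ordinary method of slices: FS = Σ[c'·Δl_i + (W_i cosα_i − u_i·Δl_i)·tanφ'] / Σ W_i sinα_i, with Δl_i = b_i / cosα_i.
Slice 1: Δl = 1.9/cos(-5.2°) = 1.908 m; N'_1 = 56·cos(-5.2°) − 5·1.908 = 46.2; c'Δl = 1.72; W sinα = -5.1
Slice 2: Δl = 1.8/cos19.7° = 1.912 m; N'_2 = 73·cos19.7° − 6·1.912 = 57.3; c'Δl = 1.72; W sinα = 24.6
Slice 3: Δl = 1.5/cos46.1° = 2.163 m; N'_3 = 30·cos46.1° − 6·2.163 = 7.8; c'Δl = 1.95; W sinα = 21.6
Σc'Δl = 5.4 kN/m; ΣN' = 111.3 kN/m; ΣW sinα = 41.1 kN/m
Resisting = 5.4 + 111.3·tan22.8° = 5.4 + 46.8 = 52.2 kN/m
FS = 52.2 / 41.1 = 1.268

FS = 1.27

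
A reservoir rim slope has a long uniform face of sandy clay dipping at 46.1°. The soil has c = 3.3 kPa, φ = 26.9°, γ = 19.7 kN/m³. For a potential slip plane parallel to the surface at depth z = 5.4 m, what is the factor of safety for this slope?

For an infinite slope with a slip plane parallel to the surface (no pore pressure): FS = [c + γz cos²β tanφ] / [γz sinβ cosβ].
γz = 19.7·5.4 = 106.38 kN/m²
Numerator = 3.3 + 106.38·cos²46.1°·tan26.9° = 3.3 + 106.38·0.4808·0.5073 = 29.249 kPa
Denominator = 106.38·sin46.1°·cos46.1° = 106.38·0.7206·0.6934 = 53.151 kPa
FS = 29.249 / 53.151 = 0.550

FS = 0.55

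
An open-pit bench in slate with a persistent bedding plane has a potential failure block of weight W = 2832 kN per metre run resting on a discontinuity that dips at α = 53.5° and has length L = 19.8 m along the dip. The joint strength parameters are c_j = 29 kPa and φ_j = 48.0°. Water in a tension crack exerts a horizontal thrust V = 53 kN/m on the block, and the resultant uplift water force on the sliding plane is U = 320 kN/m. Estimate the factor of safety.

Resolving the block weight along and normal to the plane and applying the Mohr–Coulomb strength on the joint:
N' = W cosα − U − V sinα = 2832·cos53.5° − 320 − 53·sin53.5° = 1321.9 kN/m
Driving force T = W sinα + V cosα = 2832·sin53.5° + 53·cos53.5° = 2308.0 kN/m
Resisting force R = c_j·L + N'·tanφ_j = 29·19.8 + 1321.9·tan48.0° = 574.2 + 1468.2 = 2042.4 kN/m
FS = R / T = 2042.4 / 2308.0 = 0.885

FS = 0.88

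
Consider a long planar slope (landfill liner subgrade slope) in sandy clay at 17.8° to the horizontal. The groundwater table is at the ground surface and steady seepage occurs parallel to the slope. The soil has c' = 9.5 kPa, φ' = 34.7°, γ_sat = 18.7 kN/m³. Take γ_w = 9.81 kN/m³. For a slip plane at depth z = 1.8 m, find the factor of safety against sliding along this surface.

FS = 1.99

With seepage parallel to the slope and the water table at the surface, the effective normal stress on the slip plane uses the buoyant unit weight γ' = γ_sat − γ_w while the driving shear stress uses γ_sat:
FS = [c' + γ' z cos²β tanφ'] / [γ_sat z sinβ cosβ]
γ' = 18.7 − 9.81 = 8.89 kN/m³
Numerator = 9.5 + 8.89·1.8·cos²17.8°·tan34.7° = 9.5 + 8.89·1.8·0.9066·0.6924 = 19.545 kPa
Denominator = 18.7·1.8·sin17.8°·cos17.8° = 18.7·1.8·0.3057·0.9521 = 9.797 kPa
FS = 19.545 / 9.797 = 1.995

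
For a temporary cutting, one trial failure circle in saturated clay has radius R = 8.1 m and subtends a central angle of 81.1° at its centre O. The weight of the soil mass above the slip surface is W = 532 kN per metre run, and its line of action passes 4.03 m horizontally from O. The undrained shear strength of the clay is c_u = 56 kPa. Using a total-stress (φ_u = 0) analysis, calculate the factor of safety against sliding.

Taking moments about the centre O, the resisting moment is provided by the undrained shear strength acting along the arc:
Arc length L_a = R·θ = 8.1·(81.1°·π/180) = 8.1·1.4155 = 11.47 m
M_R = c_u·L_a·R = 56·11.47·8.1 = 5200.6 kN·m/m
M_D = W·d = 532·4.03 = 2144.0 kN·m/m
FS = M_R / M_D = 5200.6 / 2144.0 = 2.426

FS = 2.43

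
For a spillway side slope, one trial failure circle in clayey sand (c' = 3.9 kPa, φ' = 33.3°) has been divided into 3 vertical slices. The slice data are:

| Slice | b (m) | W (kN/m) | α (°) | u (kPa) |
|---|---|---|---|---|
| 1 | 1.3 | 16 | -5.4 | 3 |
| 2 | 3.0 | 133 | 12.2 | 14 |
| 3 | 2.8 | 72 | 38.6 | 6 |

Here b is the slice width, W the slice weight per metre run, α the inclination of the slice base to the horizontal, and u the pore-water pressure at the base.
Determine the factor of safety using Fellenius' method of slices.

Ordinary method of slices: FS = Σ[c'·Δl_i + (W_i cosα_i − u_i·Δl_i)·tanφ'] / Σ W_i sinα_i, with Δl_i = b_i / cosα_i.
Slice 1: Δl = 1.3/cos(-5.4°) = 1.306 m; N'_1 = 16·cos(-5.4°) − 3·1.306 = 12.0; c'Δl = 5.09; W sinα = -1.5
Slice 2: Δl = 3.0/cos12.2° = 3.069 m; N'_2 = 133·cos12.2° − 14·3.069 = 87.0; c'Δl = 11.97; W sinα = 28.1
Slice 3: Δl = 2.8/cos38.6° = 3.583 m; N'_3 = 72·cos38.6° − 6·3.583 = 34.8; c'Δl = 13.97; W sinα = 44.9
Σc'Δl = 31.0 kN/m; ΣN' = 133.8 kN/m; ΣW sinα = 71.5 kN/m
Resisting = 31.0 + 133.8·tan33.3° = 31.0 + 87.9 = 118.9 kN/m
FS = 118.9 / 71.5 = 1.663

FS = 1.66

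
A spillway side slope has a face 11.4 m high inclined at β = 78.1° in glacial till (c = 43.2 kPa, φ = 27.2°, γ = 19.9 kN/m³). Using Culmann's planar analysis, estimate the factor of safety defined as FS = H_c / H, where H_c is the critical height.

H_c = (4c/γ) · sinβ cosφ / [1 − cos(β − φ)]
    = (4·43.2/19.9) · sin78.1°·cos27.2° / [1 − cos50.9°]
    = 8.683 · 0.8703 / 0.3693 = 20.46 m
FS = H_c / H = 20.46 / 11.4 = 1.795

FS = 1.79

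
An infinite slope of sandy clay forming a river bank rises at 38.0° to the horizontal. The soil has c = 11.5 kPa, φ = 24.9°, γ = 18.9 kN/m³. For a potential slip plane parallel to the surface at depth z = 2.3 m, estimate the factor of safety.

FS = 1.14

For an infinite slope with a slip plane parallel to the surface (no pore pressure): FS = [c + γz cos²β tanφ] / [γz sinβ cosβ].
γz = 18.9·2.3 = 43.47 kN/m²
Numerator = 11.5 + 43.47·cos²38.0°·tan24.9° = 11.5 + 43.47·0.6210·0.4642 = 24.030 kPa
Denominator = 43.47·sin38.0°·cos38.0° = 43.47·0.6157·0.7880 = 21.089 kPa
FS = 24.030 / 21.089 = 1.139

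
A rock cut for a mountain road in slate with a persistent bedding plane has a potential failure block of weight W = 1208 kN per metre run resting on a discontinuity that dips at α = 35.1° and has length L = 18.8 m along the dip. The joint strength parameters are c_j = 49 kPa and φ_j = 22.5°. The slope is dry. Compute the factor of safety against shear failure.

Resolving the block weight along and normal to the plane and applying the Mohr–Coulomb strength on the joint:
N' = W cosα = 1208·cos35.1° = 988.3 kN/m
Driving force T = W sinα = 1208·sin35.1° = 694.6 kN/m
Resisting force R = c_j·L + N'·tanφ_j = 49·18.8 + 988.3·tan22.5° = 921.2 + 409.4 = 1330.6 kN/m
FS = R / T = 1330.6 / 694.6 = 1.916

FS = 1.92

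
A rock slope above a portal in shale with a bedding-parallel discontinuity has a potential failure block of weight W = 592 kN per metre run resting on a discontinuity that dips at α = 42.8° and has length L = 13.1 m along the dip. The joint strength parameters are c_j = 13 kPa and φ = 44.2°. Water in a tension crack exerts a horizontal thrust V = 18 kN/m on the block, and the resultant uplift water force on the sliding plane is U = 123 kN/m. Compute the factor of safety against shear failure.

FS = 1.11

Resolving the block weight along and normal to the plane and applying the Mohr–Coulomb strength on the joint:
N' = W cosα − U − V sinα = 592·cos42.8° − 123 − 18·sin42.8° = 299.1 kN/m
Driving force T = W sinα + V cosα = 592·sin42.8° + 18·cos42.8° = 415.4 kN/m
Resisting force R = c_j·L + N'·tanφ = 13·13.1 + 299.1·tan44.2° = 170.3 + 290.9 = 461.2 kN/m
FS = R / T = 461.2 / 415.4 = 1.110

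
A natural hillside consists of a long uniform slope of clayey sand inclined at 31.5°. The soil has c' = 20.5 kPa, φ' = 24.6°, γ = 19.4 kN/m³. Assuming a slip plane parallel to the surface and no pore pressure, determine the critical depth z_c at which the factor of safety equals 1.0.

z_c = 9.38 m

Setting FS = 1.00 in FS = [c' + γz cos²β tanφ'] / [γz sinβ cosβ] and solving for z:
z = c' / [γ cosβ (FS·sinβ − cosβ·tanφ')]
  = 20.5 / [19.4·cos31.5°·(1.00·sin31.5° − cos31.5°·tan24.6°)]
  = 20.5 / [19.4·0.8526·(1.00·0.5225 − 0.8526·0.4578)]
  = 20.5 / 2.1856 = 9.380 m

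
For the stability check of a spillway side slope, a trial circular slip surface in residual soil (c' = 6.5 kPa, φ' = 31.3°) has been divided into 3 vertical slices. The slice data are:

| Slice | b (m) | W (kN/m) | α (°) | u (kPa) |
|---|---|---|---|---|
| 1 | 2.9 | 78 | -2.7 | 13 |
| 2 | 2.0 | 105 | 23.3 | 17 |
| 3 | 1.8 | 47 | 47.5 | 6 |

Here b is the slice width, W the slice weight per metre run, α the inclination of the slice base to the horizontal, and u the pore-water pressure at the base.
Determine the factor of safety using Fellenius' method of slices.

FS = 1.66

Ordinary method of slices: FS = Σ[c'·Δl_i + (W_i cosα_i − u_i·Δl_i)·tanφ'] / Σ W_i sinα_i, with Δl_i = b_i / cosα_i.
Slice 1: Δl = 2.9/cos(-2.7°) = 2.903 m; N'_1 = 78·cos(-2.7°) − 13·2.903 = 40.2; c'Δl = 18.87; W sinα = -3.7
Slice 2: Δl = 2.0/cos23.3° = 2.178 m; N'_2 = 105·cos23.3° − 17·2.178 = 59.4; c'Δl = 14.15; W sinα = 41.5
Slice 3: Δl = 1.8/cos47.5° = 2.664 m; N'_3 = 47·cos47.5° − 6·2.664 = 15.8; c'Δl = 17.32; W sinα = 34.7
Σc'Δl = 50.3 kN/m; ΣN' = 115.4 kN/m; ΣW sinα = 72.5 kN/m
Resisting = 50.3 + 115.4·tan31.3° = 50.3 + 70.1 = 120.5 kN/m
FS = 120.5 / 72.5 = 1.662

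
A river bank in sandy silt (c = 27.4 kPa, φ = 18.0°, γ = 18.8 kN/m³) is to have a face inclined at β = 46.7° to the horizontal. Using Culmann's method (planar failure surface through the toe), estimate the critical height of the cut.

H_c = 32.84 m

Culmann's analysis gives the critical failure plane at α_cr = (β + φ)/2 = (46.7 + 18.0)/2 = 32.4°, and the critical height
H_c = (4c/γ) · sinβ cosφ / [1 − cos(β − φ)]
    = (4·27.4/18.8) · sin46.7°·cos18.0° / [1 − cos(28.7°)]
    = 5.830 · 0.7278·0.9511 / [1 − 0.8771]
    = 5.830 · 0.6922 / 0.1229
    = 32.84 m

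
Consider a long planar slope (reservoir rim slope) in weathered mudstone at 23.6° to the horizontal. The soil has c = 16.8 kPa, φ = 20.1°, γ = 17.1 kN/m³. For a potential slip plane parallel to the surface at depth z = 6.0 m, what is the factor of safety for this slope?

For an infinite slope with a slip plane parallel to the surface (no pore pressure): FS = [c + γz cos²β tanφ] / [γz sinβ cosβ].
γz = 17.1·6.0 = 102.60 kN/m²
Numerator = 16.8 + 102.60·cos²23.6°·tan20.1° = 16.8 + 102.60·0.8397·0.3659 = 48.328 kPa
Denominator = 102.60·sin23.6°·cos23.6° = 102.60·0.4003·0.9164 = 37.640 kPa
FS = 48.328 / 37.640 = 1.284

FS = 1.28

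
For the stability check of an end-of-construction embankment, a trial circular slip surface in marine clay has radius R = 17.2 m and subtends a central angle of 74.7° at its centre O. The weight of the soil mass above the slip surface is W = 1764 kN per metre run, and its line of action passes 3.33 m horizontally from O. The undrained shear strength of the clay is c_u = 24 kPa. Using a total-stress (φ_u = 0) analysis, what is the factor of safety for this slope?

FS = 1.58

Taking moments about the centre O, the resisting moment is provided by the undrained shear strength acting along the arc:
Arc length L_a = R·θ = 17.2·(74.7°·π/180) = 17.2·1.3038 = 22.42 m
M_R = c_u·L_a·R = 24·22.42·17.2 = 9256.9 kN·m/m
M_D = W·d = 1764·3.33 = 5874.1 kN·m/m
FS = M_R / M_D = 9256.9 / 5874.1 = 1.576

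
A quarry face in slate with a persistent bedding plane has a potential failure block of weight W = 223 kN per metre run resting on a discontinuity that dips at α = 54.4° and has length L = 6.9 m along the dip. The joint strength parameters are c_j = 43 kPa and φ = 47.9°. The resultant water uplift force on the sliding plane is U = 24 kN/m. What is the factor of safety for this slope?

Resolving the block weight along and normal to the plane and applying the Mohr–Coulomb strength on the joint:
N' = W cosα − U = 223·cos54.4° − 24 = 105.8 kN/m
Driving force T = W sinα = 223·sin54.4° = 181.3 kN/m
Resisting force R = c_j·L + N'·tanφ = 43·6.9 + 105.8·tan47.9° = 296.7 + 117.1 = 413.8 kN/m
FS = R / T = 413.8 / 181.3 = 2.282

FS = 2.28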